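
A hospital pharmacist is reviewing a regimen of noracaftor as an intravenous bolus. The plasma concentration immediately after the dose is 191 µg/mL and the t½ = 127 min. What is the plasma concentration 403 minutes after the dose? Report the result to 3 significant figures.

k = ln 2 / 127 = 0.005458 min⁻¹
403 min is 3.173 half-lives, so C = 191 × (1/2)^3.173 = 191 × 0.1109 ≈ 21.2 µg/mL

21.2 µg/mL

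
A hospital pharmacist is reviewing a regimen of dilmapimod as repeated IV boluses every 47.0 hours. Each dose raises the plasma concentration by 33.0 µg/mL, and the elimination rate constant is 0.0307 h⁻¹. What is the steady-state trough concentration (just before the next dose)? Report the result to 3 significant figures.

10.2 µg/mL

Fraction remaining after one interval: e^(−kτ) = e^(−0.03070 × 47.0) = 0.2362
R = 1 / (1 − 0.2362) = 1.309
Css,max = 33.0 × 1.309 = 43.21 µg/mL
Css,min = Css,max × e^(−kτ) = 43.21 × 0.2362 ≈ 10.2 µg/mL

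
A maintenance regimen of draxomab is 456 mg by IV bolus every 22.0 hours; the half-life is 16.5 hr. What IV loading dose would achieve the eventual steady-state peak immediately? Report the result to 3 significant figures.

k = ln 2 / 16.5 = 0.04201 hr⁻¹
Accumulation ratio R = 1 / (1 − e^(−kτ)) = 1 / (1 − e^(−0.04201×22.0)) = 1 / (1 − 0.3969) = 1.658
Loading dose = maintenance dose × R = 456 × 1.658 ≈ 756 mg

756 mg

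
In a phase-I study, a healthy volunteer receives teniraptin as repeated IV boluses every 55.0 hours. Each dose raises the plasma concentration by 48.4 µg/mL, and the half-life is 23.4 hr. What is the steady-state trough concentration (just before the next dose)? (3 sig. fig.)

k = ln 2 / 23.4 = 0.02962 hr⁻¹
Fraction remaining after one interval: e^(−kτ) = e^(−0.02962 × 55.0) = 0.1961
R = 1 / (1 − 0.1961) = 1.244
Css,max = 48.4 × 1.244 = 60.21 µg/mL
Css,min = Css,max × e^(−kτ) = 60.21 × 0.1961 ≈ 11.8 µg/mL

11.8 µg/mL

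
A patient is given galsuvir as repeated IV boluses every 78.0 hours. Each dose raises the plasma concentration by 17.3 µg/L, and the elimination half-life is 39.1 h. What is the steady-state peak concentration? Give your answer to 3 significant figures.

23.1 µg/L

k = ln 2 / 39.1 = 0.01773 h⁻¹
Fraction remaining after one interval: e^(−kτ) = e^(−0.01773 × 78.0) = 0.2509
R = 1 / (1 − 0.2509) = 1.335
Css,max = 17.3 × 1.335 ≈ 23.1 µg/L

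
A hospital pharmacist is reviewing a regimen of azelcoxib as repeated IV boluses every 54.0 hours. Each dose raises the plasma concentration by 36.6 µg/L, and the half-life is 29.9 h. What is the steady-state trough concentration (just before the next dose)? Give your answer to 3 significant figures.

14.7 µg/L

k = ln 2 / 29.9 = 0.02318 h⁻¹
Fraction remaining after one interval: e^(−kτ) = e^(−0.02318 × 54.0) = 0.2860
R = 1 / (1 − 0.2860) = 1.401
Css,max = 36.6 × 1.401 = 51.26 µg/L
Css,min = Css,max × e^(−kτ) = 51.26 × 0.2860 ≈ 14.7 µg/L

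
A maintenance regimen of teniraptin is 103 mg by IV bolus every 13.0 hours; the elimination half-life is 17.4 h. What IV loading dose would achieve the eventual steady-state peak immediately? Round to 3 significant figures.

255 mg

k = ln 2 / 17.4 = 0.03984 h⁻¹
Accumulation ratio R = 1 / (1 − e^(−kτ)) = 1 / (1 − e^(−0.03984×13.0)) = 1 / (1 − 0.5958) = 2.474
Loading dose = maintenance dose × R = 103 × 2.474 ≈ 255 mg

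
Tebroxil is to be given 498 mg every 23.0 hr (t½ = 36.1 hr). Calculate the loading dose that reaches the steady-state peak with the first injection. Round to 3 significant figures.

k = ln 2 / 36.1 = 0.01920 hr⁻¹
Accumulation ratio R = 1 / (1 − e^(−kτ)) = 1 / (1 − e^(−0.01920×23.0)) = 1 / (1 − 0.6430) = 2.801
Loading dose = maintenance dose × R = 498 × 2.801 ≈ 1390 mg

1390 mg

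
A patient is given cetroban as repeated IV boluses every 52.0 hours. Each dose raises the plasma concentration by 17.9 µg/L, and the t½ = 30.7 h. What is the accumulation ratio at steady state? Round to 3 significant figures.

k = ln 2 / 30.7 = 0.02258 h⁻¹
Fraction remaining after one interval: e^(−kτ) = e^(−0.02258 × 52.0) = 0.3091
R = 1 / (1 − 0.3091) = 1 / 0.6909 ≈ 1.45

1.45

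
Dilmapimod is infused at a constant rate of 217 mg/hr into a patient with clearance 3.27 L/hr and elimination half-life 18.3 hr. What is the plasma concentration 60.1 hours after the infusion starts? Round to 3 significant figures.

59.5 µg/mL

Css = rate / CL = 217 / 3.27 = 66.36 µg/mL
k = ln 2 / 18.3 = 0.03788 hr⁻¹
C(t) = Css (1 − e^(−kt)) = 66.36 × (1 − e^(−2.276)) = 66.36 × 0.8973 ≈ 59.5 µg/mL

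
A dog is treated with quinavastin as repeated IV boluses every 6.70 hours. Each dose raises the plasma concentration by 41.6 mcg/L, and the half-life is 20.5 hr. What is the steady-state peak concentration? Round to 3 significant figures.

k = ln 2 / 20.5 = 0.03381 hr⁻¹
Fraction remaining after one interval: e^(−kτ) = e^(−0.03381 × 6.70) = 0.7973
R = 1 / (1 − 0.7973) = 4.933
Css,max = 41.6 × 4.933 ≈ 205 mcg/L

205 mcg/L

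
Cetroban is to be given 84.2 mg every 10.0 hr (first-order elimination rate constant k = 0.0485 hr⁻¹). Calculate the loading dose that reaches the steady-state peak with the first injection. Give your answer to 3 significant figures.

219 mg

Accumulation ratio R = 1 / (1 − e^(−kτ)) = 1 / (1 − e^(−0.04850×10.0)) = 1 / (1 − 0.6157) = 2.602
Loading dose = maintenance dose × R = 84.2 × 2.602 ≈ 219 mg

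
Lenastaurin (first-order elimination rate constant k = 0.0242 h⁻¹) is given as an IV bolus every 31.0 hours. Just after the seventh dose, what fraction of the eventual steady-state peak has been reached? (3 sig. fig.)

0.995

f_n = 1 − e^(−nkτ) = 1 − e^(−7 × 0.02420 × 31.0) = 1 − e^(−5.251) = 1 − 0.005240 ≈ 0.995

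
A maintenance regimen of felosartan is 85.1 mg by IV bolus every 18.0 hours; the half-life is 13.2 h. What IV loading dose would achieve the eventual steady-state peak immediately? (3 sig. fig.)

k = ln 2 / 13.2 = 0.05251 h⁻¹
Accumulation ratio R = 1 / (1 − e^(−kτ)) = 1 / (1 − e^(−0.05251×18.0)) = 1 / (1 − 0.3886) = 1.636
Loading dose = maintenance dose × R = 85.1 × 1.636 ≈ 139 mg

139 mg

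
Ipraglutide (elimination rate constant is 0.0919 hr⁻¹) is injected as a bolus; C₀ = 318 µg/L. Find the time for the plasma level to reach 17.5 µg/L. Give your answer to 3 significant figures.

31.6 hours

C(t) = C₀ e^(−kt)  ⇒  t = ln(C₀/C) / k
t = ln(318/17.5) / 0.09190 = 2.900 / 0.09190 ≈ 31.6 hours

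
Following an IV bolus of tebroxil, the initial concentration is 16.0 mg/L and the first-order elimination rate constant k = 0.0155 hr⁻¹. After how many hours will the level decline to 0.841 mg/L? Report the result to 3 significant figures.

C(t) = C₀ e^(−kt)  ⇒  t = ln(C₀/C) / k
t = ln(16.0/0.841) / 0.01550 = 2.946 / 0.01550 ≈ 190 hours

190 hours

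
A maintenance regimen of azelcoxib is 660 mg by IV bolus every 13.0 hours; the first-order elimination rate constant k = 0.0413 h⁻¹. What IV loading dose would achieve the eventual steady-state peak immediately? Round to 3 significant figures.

Accumulation ratio R = 1 / (1 − e^(−kτ)) = 1 / (1 − e^(−0.04130×13.0)) = 1 / (1 − 0.5846) = 2.407
Loading dose = maintenance dose × R = 660 × 2.407 ≈ 1590 mg

1590 mg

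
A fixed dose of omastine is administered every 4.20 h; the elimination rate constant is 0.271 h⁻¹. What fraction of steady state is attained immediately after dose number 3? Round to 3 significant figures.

0.967

f_n = 1 − e^(−nkτ) = 1 − e^(−3 × 0.2710 × 4.20) = 1 − e^(−3.415) = 1 − 0.03289 ≈ 0.967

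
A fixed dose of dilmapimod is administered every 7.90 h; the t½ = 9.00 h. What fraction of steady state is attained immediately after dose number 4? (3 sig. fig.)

k = ln 2 / 9.00 = 0.07702 h⁻¹
f_n = 1 − e^(−nkτ) = 1 − e^(−4 × 0.07702 × 7.90) = 1 − e^(−2.434) = 1 − 0.08771 ≈ 0.912

0.912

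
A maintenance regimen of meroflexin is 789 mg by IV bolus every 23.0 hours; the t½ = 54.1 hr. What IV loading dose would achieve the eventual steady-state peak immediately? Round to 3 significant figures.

k = ln 2 / 54.1 = 0.01281 hr⁻¹
Accumulation ratio R = 1 / (1 − e^(−kτ)) = 1 / (1 − e^(−0.01281×23.0)) = 1 / (1 − 0.7448) = 3.918
Loading dose = maintenance dose × R = 789 × 3.918 ≈ 3090 mg

3090 mg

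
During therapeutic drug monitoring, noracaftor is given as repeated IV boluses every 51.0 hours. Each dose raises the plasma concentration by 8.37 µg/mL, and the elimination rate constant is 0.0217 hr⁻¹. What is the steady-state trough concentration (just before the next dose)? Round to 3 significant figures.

Fraction remaining after one interval: e^(−kτ) = e^(−0.02170 × 51.0) = 0.3306
R = 1 / (1 − 0.3306) = 1.494
Css,max = 8.37 × 1.494 = 12.50 µg/mL
Css,min = Css,max × e^(−kτ) = 12.50 × 0.3306 ≈ 4.13 µg/mL

4.13 µg/mL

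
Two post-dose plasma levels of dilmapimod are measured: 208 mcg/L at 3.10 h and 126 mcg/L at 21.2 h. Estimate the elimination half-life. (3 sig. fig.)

25.0 hours

k = ln(C₁/C₂) / (t₂ − t₁) = ln(208/126) / (21.2 − 3.10)
  = 0.5013 / 18.10 = 0.02769 h⁻¹
t½ = ln 2 / k = ln 2 / 0.02769 ≈ 25.0 hours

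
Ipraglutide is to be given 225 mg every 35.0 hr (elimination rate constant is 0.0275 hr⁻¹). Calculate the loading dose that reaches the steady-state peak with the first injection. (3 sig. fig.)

Accumulation ratio R = 1 / (1 − e^(−kτ)) = 1 / (1 − e^(−0.02750×35.0)) = 1 / (1 − 0.3819) = 1.618
Loading dose = maintenance dose × R = 225 × 1.618 ≈ 364 mg

364 mg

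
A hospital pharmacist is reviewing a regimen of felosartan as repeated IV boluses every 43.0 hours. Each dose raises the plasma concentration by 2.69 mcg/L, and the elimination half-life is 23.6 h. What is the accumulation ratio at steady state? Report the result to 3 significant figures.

k = ln 2 / 23.6 = 0.02937 h⁻¹
Fraction remaining after one interval: e^(−kτ) = e^(−0.02937 × 43.0) = 0.2828
R = 1 / (1 − 0.2828) = 1 / 0.7172 ≈ 1.39

1.39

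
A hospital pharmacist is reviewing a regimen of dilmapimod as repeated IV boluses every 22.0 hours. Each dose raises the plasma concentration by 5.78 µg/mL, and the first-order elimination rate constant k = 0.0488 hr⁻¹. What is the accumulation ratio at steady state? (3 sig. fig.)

Fraction remaining after one interval: e^(−kτ) = e^(−0.04880 × 22.0) = 0.3418
R = 1 / (1 − 0.3418) = 1 / 0.6582 ≈ 1.52

1.52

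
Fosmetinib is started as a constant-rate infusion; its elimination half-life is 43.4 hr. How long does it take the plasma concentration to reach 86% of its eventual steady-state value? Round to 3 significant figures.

k = ln 2 / 43.4 = 0.01597 hr⁻¹
f = 1 − e^(−kt)  ⇒  t = −ln(1 − f) / k
t = −ln(1 − 0.86) / 0.01597 = 1.966 / 0.01597 ≈ 123 hours

123 hours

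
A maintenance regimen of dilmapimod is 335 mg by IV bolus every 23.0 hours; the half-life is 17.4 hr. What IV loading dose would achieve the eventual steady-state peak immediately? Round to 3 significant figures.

k = ln 2 / 17.4 = 0.03984 hr⁻¹
Accumulation ratio R = 1 / (1 − e^(−kτ)) = 1 / (1 − e^(−0.03984×23.0)) = 1 / (1 − 0.4000) = 1.667
Loading dose = maintenance dose × R = 335 × 1.667 ≈ 558 mg

558 mg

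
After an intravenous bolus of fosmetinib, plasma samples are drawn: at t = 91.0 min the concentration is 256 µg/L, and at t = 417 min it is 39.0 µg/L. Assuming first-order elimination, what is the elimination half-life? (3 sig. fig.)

120 minutes

k = ln(C₁/C₂) / (t₂ − t₁) = ln(256/39.0) / (417 − 91.0)
  = 1.882 / 326.0 = 0.005772 min⁻¹
t½ = ln 2 / k = ln 2 / 0.005772 ≈ 120 minutes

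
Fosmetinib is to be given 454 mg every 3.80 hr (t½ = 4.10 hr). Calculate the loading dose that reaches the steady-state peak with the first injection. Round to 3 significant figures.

k = ln 2 / 4.10 = 0.1691 hr⁻¹
Accumulation ratio R = 1 / (1 − e^(−kτ)) = 1 / (1 − e^(−0.1691×3.80)) = 1 / (1 − 0.5260) = 2.110
Loading dose = maintenance dose × R = 454 × 2.110 ≈ 958 mg

958 mg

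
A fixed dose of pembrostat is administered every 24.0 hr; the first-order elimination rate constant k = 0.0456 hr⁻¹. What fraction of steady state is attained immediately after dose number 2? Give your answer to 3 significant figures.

0.888

f_n = 1 − e^(−nkτ) = 1 − e^(−2 × 0.04560 × 24.0) = 1 − e^(−2.189) = 1 − 0.1121 ≈ 0.888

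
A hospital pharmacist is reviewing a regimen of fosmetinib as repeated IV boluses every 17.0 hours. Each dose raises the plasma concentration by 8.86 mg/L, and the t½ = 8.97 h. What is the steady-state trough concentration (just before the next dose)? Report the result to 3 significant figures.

3.26 mg/L

k = ln 2 / 8.97 = 0.07727 h⁻¹
Fraction remaining after one interval: e^(−kτ) = e^(−0.07727 × 17.0) = 0.2688
R = 1 / (1 − 0.2688) = 1.368
Css,max = 8.86 × 1.368 = 12.12 mg/L
Css,min = Css,max × e^(−kτ) = 12.12 × 0.2688 ≈ 3.26 mg/L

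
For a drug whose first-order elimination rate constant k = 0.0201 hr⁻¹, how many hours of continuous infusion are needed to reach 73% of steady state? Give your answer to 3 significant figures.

f = 1 − e^(−kt)  ⇒  t = −ln(1 − f) / k
t = −ln(1 − 0.73) / 0.02010 = 1.309 / 0.02010 ≈ 65.1 hours

65.1 hours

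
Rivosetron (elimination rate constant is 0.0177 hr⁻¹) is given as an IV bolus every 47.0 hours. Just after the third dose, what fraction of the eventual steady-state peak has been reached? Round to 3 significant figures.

f_n = 1 − e^(−nkτ) = 1 − e^(−3 × 0.01770 × 47.0) = 1 − e^(−2.496) = 1 − 0.08244 ≈ 0.918

0.918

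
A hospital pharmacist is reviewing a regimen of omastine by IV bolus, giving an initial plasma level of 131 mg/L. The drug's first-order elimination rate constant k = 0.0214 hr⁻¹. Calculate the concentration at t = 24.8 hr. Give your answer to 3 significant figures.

77.1 mg/L

C(t) = C₀ e^(−kt) = 131 × e^(−0.02140 × 24.8) = 131 × e^(−0.5307) = 131 × 0.5882 ≈ 77.1 mg/L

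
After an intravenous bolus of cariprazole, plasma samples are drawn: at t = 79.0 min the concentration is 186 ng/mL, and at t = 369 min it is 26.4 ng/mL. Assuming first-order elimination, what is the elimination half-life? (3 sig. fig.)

103 minutes

k = ln(C₁/C₂) / (t₂ − t₁) = ln(186/26.4) / (369 − 79.0)
  = 1.952 / 290.0 = 0.006732 min⁻¹
t½ = ln 2 / k = ln 2 / 0.006732 ≈ 103 minutes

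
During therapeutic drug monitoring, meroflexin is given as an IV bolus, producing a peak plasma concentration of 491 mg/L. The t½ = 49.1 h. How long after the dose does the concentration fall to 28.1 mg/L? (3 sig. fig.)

k = ln 2 / 49.1 = 0.01412 h⁻¹
C(t) = C₀ e^(−kt)  ⇒  t = ln(C₀/C) / k
t = ln(491/28.1) / 0.01412 = 2.861 / 0.01412 ≈ 203 hours

203 hours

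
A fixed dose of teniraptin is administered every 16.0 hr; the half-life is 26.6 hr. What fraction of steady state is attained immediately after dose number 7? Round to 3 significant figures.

k = ln 2 / 26.6 = 0.02606 hr⁻¹
f_n = 1 − e^(−nkτ) = 1 − e^(−7 × 0.02606 × 16.0) = 1 − e^(−2.919) = 1 − 0.05401 ≈ 0.946

0.946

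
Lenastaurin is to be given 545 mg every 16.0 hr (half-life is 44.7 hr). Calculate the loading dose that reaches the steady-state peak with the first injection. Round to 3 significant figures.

2480 mg

k = ln 2 / 44.7 = 0.01551 hr⁻¹
Accumulation ratio R = 1 / (1 − e^(−kτ)) = 1 / (1 − e^(−0.01551×16.0)) = 1 / (1 − 0.7803) = 4.551
Loading dose = maintenance dose × R = 545 × 4.551 ≈ 2480 mg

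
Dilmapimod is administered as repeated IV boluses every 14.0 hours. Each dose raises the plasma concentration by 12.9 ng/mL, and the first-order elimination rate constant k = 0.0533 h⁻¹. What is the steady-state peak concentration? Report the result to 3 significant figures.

24.5 ng/mL

Fraction remaining after one interval: e^(−kτ) = e^(−0.05330 × 14.0) = 0.4742
R = 1 / (1 − 0.4742) = 1.902
Css,max = 12.9 × 1.902 ≈ 24.5 ng/mL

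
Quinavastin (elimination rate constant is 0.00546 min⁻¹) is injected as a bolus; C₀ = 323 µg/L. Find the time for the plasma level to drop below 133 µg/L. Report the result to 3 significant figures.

163 minutes

C(t) = C₀ e^(−kt)  ⇒  t = ln(C₀/C) / k
t = ln(323/133) / 0.005460 = 0.8873 / 0.005460 ≈ 163 minutes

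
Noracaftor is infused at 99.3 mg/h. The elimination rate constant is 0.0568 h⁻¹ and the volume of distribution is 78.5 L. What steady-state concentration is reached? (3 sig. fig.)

22.3 mg/L

CL = k · V = 0.0568 × 78.5 = 4.459 L/h
Css = rate / CL = 99.3 / 4.459 ≈ 22.3 mg/L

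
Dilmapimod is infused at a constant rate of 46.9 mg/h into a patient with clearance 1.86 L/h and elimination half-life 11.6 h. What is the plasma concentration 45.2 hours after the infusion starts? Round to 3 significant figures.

Css = rate / CL = 46.9 / 1.86 = 25.22 mg/L
k = ln 2 / 11.6 = 0.05975 h⁻¹
C(t) = Css (1 − e^(−kt)) = 25.22 × (1 − e^(−2.701)) = 25.22 × 0.9329 ≈ 23.5 mg/L

23.5 mg/L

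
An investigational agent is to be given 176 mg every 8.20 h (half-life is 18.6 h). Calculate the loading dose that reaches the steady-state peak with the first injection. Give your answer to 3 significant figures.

668 mg

k = ln 2 / 18.6 = 0.03727 h⁻¹
Accumulation ratio R = 1 / (1 − e^(−kτ)) = 1 / (1 − e^(−0.03727×8.20)) = 1 / (1 − 0.7367) = 3.798
Loading dose = maintenance dose × R = 176 × 3.798 ≈ 668 mg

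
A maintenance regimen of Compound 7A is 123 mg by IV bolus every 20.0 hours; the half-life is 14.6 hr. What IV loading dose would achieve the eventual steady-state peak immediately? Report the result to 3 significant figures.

201 mg

k = ln 2 / 14.6 = 0.04748 hr⁻¹
Accumulation ratio R = 1 / (1 − e^(−kτ)) = 1 / (1 − e^(−0.04748×20.0)) = 1 / (1 − 0.3869) = 1.631
Loading dose = maintenance dose × R = 123 × 1.631 ≈ 201 mg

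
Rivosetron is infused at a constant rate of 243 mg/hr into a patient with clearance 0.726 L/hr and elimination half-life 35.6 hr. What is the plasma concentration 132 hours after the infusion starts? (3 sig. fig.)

Css = rate / CL = 243 / 0.726 = 334.7 mg/L
k = ln 2 / 35.6 = 0.01947 hr⁻¹
C(t) = Css (1 − e^(−kt)) = 334.7 × (1 − e^(−2.570)) = 334.7 × 0.9235 ≈ 309 mg/L

309 mg/L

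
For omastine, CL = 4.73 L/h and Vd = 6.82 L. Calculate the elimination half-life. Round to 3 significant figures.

0.999 hours

k = CL / V = 4.73 / 6.82 = 0.6935 h⁻¹
t½ = ln 2 / k = ln 2 / 0.6935 ≈ 0.999 hours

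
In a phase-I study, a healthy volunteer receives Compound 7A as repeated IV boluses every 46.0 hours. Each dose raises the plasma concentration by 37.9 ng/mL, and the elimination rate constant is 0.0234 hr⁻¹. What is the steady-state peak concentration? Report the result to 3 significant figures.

Fraction remaining after one interval: e^(−kτ) = e^(−0.02340 × 46.0) = 0.3408
R = 1 / (1 − 0.3408) = 1.517
Css,max = 37.9 × 1.517 ≈ 57.5 ng/mL

57.5 ng/mL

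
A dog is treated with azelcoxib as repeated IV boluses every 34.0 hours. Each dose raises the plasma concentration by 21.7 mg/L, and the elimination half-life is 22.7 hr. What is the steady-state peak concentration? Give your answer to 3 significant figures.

33.6 mg/L

k = ln 2 / 22.7 = 0.03054 hr⁻¹
Fraction remaining after one interval: e^(−kτ) = e^(−0.03054 × 34.0) = 0.3541
R = 1 / (1 − 0.3541) = 1.548
Css,max = 21.7 × 1.548 ≈ 33.6 mg/L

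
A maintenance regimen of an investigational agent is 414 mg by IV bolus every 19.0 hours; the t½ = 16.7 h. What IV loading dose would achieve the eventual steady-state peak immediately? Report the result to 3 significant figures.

k = ln 2 / 16.7 = 0.04151 h⁻¹
Accumulation ratio R = 1 / (1 − e^(−kτ)) = 1 / (1 − e^(−0.04151×19.0)) = 1 / (1 − 0.4545) = 1.833
Loading dose = maintenance dose × R = 414 × 1.833 ≈ 759 mg

759 mg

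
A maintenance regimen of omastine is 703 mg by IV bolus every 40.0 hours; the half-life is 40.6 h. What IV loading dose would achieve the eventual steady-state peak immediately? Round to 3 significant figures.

1420 mg

k = ln 2 / 40.6 = 0.01707 h⁻¹
Accumulation ratio R = 1 / (1 − e^(−kτ)) = 1 / (1 − e^(−0.01707×40.0)) = 1 / (1 − 0.5051) = 2.021
Loading dose = maintenance dose × R = 703 × 2.021 ≈ 1420 mg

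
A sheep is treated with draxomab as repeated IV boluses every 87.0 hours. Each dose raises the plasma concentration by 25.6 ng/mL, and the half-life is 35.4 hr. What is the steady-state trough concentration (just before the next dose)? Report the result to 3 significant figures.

5.70 ng/mL

k = ln 2 / 35.4 = 0.01958 hr⁻¹
Fraction remaining after one interval: e^(−kτ) = e^(−0.01958 × 87.0) = 0.1820
R = 1 / (1 − 0.1820) = 1.223
Css,max = 25.6 × 1.223 = 31.30 ng/mL
Css,min = Css,max × e^(−kτ) = 31.30 × 0.1820 ≈ 5.70 ng/mL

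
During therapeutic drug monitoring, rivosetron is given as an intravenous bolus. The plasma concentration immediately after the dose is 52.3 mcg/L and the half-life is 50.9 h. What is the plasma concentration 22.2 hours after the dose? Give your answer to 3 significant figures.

k = ln 2 / 50.9 = 0.01362 h⁻¹
C(t) = C₀ e^(−kt) = 52.3 × e^(−0.01362 × 22.2) = 52.3 × e^(−0.3023) = 52.3 × 0.7391 ≈ 38.7 mcg/L

38.7 mcg/L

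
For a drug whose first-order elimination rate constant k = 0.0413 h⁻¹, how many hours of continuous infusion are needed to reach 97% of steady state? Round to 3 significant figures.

f = 1 − e^(−kt)  ⇒  t = −ln(1 − f) / k
t = −ln(1 − 0.97) / 0.04130 = 3.507 / 0.04130 ≈ 84.9 hours

84.9 hours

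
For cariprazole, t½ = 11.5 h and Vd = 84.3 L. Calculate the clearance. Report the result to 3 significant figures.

5.08 L/h

k = ln 2 / t½ = ln 2 / 11.5 = 0.06027 h⁻¹
CL = k · V = 0.06027 × 84.3 ≈ 5.08 L/h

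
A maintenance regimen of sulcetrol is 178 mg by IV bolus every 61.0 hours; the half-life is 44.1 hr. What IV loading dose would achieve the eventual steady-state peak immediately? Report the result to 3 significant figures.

k = ln 2 / 44.1 = 0.01572 hr⁻¹
Accumulation ratio R = 1 / (1 − e^(−kτ)) = 1 / (1 − e^(−0.01572×61.0)) = 1 / (1 − 0.3834) = 1.622
Loading dose = maintenance dose × R = 178 × 1.622 ≈ 289 mg

289 mg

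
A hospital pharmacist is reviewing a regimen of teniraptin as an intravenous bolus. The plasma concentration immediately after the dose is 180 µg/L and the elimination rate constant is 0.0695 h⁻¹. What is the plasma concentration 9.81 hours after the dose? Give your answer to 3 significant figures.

C(t) = C₀ e^(−kt) = 180 × e^(−0.06950 × 9.81) = 180 × e^(−0.6818) = 180 × 0.5057 ≈ 91.0 µg/L

91.0 µg/L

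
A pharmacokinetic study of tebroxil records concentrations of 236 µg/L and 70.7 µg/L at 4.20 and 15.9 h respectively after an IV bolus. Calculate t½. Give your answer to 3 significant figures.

6.73 hours

k = ln(C₁/C₂) / (t₂ − t₁) = ln(236/70.7) / (15.9 − 4.20)
  = 1.205 / 11.70 = 0.1030 h⁻¹
t½ = ln 2 / k = ln 2 / 0.1030 ≈ 6.73 hours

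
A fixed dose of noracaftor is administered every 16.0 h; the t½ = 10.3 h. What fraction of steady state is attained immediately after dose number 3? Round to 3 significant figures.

0.960

k = ln 2 / 10.3 = 0.06730 h⁻¹
f_n = 1 − e^(−nkτ) = 1 − e^(−3 × 0.06730 × 16.0) = 1 − e^(−3.230) = 1 − 0.03955 ≈ 0.960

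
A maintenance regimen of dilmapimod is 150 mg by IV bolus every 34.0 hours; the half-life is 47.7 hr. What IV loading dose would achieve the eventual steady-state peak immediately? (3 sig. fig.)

385 mg

k = ln 2 / 47.7 = 0.01453 hr⁻¹
Accumulation ratio R = 1 / (1 − e^(−kτ)) = 1 / (1 − e^(−0.01453×34.0)) = 1 / (1 − 0.6101) = 2.565
Loading dose = maintenance dose × R = 150 × 2.565 ≈ 385 mg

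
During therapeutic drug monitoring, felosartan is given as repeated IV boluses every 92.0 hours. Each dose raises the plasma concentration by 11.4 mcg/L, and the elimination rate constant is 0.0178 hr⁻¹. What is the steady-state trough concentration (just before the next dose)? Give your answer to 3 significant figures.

Fraction remaining after one interval: e^(−kτ) = e^(−0.01780 × 92.0) = 0.1944
R = 1 / (1 − 0.1944) = 1.241
Css,max = 11.4 × 1.241 = 14.15 mcg/L
Css,min = Css,max × e^(−kτ) = 14.15 × 0.1944 ≈ 2.75 mcg/L

2.75 mcg/L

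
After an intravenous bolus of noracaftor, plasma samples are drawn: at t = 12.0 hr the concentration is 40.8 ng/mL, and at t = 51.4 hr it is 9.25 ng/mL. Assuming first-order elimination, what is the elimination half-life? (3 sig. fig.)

k = ln(C₁/C₂) / (t₂ − t₁) = ln(40.8/9.25) / (51.4 − 12.0)
  = 1.484 / 39.40 = 0.03767 hr⁻¹
t½ = ln 2 / k = ln 2 / 0.03767 ≈ 18.4 hours

18.4 hours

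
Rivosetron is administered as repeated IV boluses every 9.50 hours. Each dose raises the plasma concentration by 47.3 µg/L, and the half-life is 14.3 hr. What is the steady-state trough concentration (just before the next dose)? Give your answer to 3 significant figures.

80.9 µg/L

k = ln 2 / 14.3 = 0.04847 hr⁻¹
Fraction remaining after one interval: e^(−kτ) = e^(−0.04847 × 9.50) = 0.6310
R = 1 / (1 − 0.6310) = 2.710
Css,max = 47.3 × 2.710 = 128.2 µg/L
Css,min = Css,max × e^(−kτ) = 128.2 × 0.6310 ≈ 80.9 µg/L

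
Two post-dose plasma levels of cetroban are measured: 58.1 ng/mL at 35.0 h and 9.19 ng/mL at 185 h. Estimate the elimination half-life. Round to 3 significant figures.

56.4 hours

k = ln(C₁/C₂) / (t₂ − t₁) = ln(58.1/9.19) / (185 − 35.0)
  = 1.844 / 150.0 = 0.01229 h⁻¹
t½ = ln 2 / k = ln 2 / 0.01229 ≈ 56.4 hours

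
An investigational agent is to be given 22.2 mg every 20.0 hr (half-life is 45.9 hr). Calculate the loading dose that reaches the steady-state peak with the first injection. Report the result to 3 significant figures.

85.2 mg

k = ln 2 / 45.9 = 0.01510 hr⁻¹
Accumulation ratio R = 1 / (1 − e^(−kτ)) = 1 / (1 − e^(−0.01510×20.0)) = 1 / (1 − 0.7393) = 3.836
Loading dose = maintenance dose × R = 22.2 × 3.836 ≈ 85.2 mg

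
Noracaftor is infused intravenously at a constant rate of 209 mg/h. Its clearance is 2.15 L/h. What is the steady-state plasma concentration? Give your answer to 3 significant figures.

97.2 µg/mL

Css = infusion rate / CL = 209 / 2.15 ≈ 97.2 µg/mL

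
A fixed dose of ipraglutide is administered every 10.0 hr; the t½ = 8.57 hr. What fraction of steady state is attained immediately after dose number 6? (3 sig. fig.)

k = ln 2 / 8.57 = 0.08088 hr⁻¹
f_n = 1 − e^(−nkτ) = 1 − e^(−6 × 0.08088 × 10.0) = 1 − e^(−4.853) = 1 − 0.007806 ≈ 0.992

0.992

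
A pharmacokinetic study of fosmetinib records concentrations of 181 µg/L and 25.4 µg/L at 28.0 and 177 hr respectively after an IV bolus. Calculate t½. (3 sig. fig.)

52.6 hours

k = ln(C₁/C₂) / (t₂ − t₁) = ln(181/25.4) / (177 − 28.0)
  = 1.964 / 149.0 = 0.01318 hr⁻¹
t½ = ln 2 / k = ln 2 / 0.01318 ≈ 52.6 hours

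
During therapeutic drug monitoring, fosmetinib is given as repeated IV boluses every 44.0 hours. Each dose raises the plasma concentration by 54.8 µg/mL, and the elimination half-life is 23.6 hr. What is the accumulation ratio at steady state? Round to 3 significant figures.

1.38

k = ln 2 / 23.6 = 0.02937 hr⁻¹
Fraction remaining after one interval: e^(−kτ) = e^(−0.02937 × 44.0) = 0.2746
R = 1 / (1 − 0.2746) = 1 / 0.7254 ≈ 1.38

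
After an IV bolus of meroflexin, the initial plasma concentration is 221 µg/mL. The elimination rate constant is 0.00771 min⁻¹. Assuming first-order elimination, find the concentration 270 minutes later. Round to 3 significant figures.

C(t) = C₀ e^(−kt) = 221 × e^(−0.007710 × 270) = 221 × e^(−2.082) = 221 × 0.1247 ≈ 27.6 µg/mL

27.6 µg/mL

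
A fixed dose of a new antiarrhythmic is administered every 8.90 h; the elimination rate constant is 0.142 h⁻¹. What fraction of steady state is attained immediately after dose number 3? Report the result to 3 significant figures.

0.977

f_n = 1 − e^(−nkτ) = 1 − e^(−3 × 0.1420 × 8.90) = 1 − e^(−3.791) = 1 − 0.02256 ≈ 0.977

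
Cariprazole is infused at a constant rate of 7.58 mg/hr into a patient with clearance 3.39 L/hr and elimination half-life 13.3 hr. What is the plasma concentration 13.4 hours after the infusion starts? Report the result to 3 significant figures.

Css = rate / CL = 7.58 / 3.39 = 2.236 µg/mL
k = ln 2 / 13.3 = 0.05212 hr⁻¹
C(t) = Css (1 − e^(−kt)) = 2.236 × (1 − e^(−0.6984)) = 2.236 × 0.5026 ≈ 1.12 µg/mL

1.12 µg/mL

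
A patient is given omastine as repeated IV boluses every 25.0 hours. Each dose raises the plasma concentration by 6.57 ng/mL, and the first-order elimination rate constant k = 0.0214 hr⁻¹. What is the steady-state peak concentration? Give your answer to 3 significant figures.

Fraction remaining after one interval: e^(−kτ) = e^(−0.02140 × 25.0) = 0.5857
R = 1 / (1 − 0.5857) = 2.414
Css,max = 6.57 × 2.414 ≈ 15.9 ng/mL

15.9 ng/mL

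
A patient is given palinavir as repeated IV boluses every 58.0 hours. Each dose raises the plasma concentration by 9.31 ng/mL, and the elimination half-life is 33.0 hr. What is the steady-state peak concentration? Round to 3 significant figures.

k = ln 2 / 33.0 = 0.02100 hr⁻¹
Fraction remaining after one interval: e^(−kτ) = e^(−0.02100 × 58.0) = 0.2957
R = 1 / (1 − 0.2957) = 1.420
Css,max = 9.31 × 1.420 ≈ 13.2 ng/mL

13.2 ng/mL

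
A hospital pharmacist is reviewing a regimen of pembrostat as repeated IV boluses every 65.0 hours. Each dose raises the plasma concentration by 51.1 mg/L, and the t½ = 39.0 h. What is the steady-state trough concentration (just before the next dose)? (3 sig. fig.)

23.5 mg/L

k = ln 2 / 39.0 = 0.01777 h⁻¹
Fraction remaining after one interval: e^(−kτ) = e^(−0.01777 × 65.0) = 0.3150
R = 1 / (1 − 0.3150) = 1.460
Css,max = 51.1 × 1.460 = 74.60 mg/L
Css,min = Css,max × e^(−kτ) = 74.60 × 0.3150 ≈ 23.5 mg/L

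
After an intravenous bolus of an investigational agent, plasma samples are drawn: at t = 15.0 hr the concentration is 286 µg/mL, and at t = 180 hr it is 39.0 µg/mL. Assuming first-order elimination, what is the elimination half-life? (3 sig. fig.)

k = ln(C₁/C₂) / (t₂ − t₁) = ln(286/39.0) / (180 − 15.0)
  = 1.992 / 165.0 = 0.01208 hr⁻¹
t½ = ln 2 / k = ln 2 / 0.01208 ≈ 57.4 hours

57.4 hours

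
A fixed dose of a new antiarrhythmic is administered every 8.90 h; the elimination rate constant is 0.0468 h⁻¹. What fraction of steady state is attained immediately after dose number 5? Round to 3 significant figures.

f_n = 1 − e^(−nkτ) = 1 − e^(−5 × 0.04680 × 8.90) = 1 − e^(−2.083) = 1 − 0.1246 ≈ 0.875

0.875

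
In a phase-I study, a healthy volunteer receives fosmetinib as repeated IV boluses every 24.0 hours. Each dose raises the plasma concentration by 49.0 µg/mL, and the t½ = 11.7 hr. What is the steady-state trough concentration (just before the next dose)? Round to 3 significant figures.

15.6 µg/mL

k = ln 2 / 11.7 = 0.05924 hr⁻¹
Fraction remaining after one interval: e^(−kτ) = e^(−0.05924 × 24.0) = 0.2413
R = 1 / (1 − 0.2413) = 1.318
Css,max = 49.0 × 1.318 = 64.58 µg/mL
Css,min = Css,max × e^(−kτ) = 64.58 × 0.2413 ≈ 15.6 µg/mL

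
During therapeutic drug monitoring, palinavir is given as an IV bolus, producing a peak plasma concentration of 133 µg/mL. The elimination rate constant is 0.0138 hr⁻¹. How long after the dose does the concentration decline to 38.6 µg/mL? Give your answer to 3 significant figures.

C(t) = C₀ e^(−kt)  ⇒  t = ln(C₀/C) / k
t = ln(133/38.6) / 0.01380 = 1.237 / 0.01380 ≈ 89.6 hours

89.6 hours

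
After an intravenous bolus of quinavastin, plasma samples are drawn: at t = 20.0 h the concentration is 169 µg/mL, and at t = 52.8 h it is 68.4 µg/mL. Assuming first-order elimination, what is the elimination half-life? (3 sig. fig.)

25.1 hours

k = ln(C₁/C₂) / (t₂ − t₁) = ln(169/68.4) / (52.8 − 20.0)
  = 0.9045 / 32.80 = 0.02758 h⁻¹
t½ = ln 2 / k = ln 2 / 0.02758 ≈ 25.1 hours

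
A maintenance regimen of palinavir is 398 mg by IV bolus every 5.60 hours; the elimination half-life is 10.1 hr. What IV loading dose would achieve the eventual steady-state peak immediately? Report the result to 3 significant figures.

1250 mg

k = ln 2 / 10.1 = 0.06863 hr⁻¹
Accumulation ratio R = 1 / (1 − e^(−kτ)) = 1 / (1 − e^(−0.06863×5.60)) = 1 / (1 − 0.6809) = 3.134
Loading dose = maintenance dose × R = 398 × 3.134 ≈ 1250 mg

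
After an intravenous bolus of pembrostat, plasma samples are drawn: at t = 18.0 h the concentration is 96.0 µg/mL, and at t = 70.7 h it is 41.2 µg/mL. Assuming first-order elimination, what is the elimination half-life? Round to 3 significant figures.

k = ln(C₁/C₂) / (t₂ − t₁) = ln(96.0/41.2) / (70.7 − 18.0)
  = 0.8459 / 52.70 = 0.01605 h⁻¹
t½ = ln 2 / k = ln 2 / 0.01605 ≈ 43.2 hours

43.2 hours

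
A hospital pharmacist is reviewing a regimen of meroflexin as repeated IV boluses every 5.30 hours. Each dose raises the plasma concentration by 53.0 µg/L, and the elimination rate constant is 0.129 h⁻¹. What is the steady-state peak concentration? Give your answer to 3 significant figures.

107 µg/L

Fraction remaining after one interval: e^(−kτ) = e^(−0.1290 × 5.30) = 0.5047
R = 1 / (1 − 0.5047) = 2.019
Css,max = 53.0 × 2.019 ≈ 107 µg/L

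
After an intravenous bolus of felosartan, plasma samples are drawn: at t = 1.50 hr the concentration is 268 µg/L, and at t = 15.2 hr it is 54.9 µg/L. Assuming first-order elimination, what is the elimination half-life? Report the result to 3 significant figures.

k = ln(C₁/C₂) / (t₂ − t₁) = ln(268/54.9) / (15.2 − 1.50)
  = 1.585 / 13.70 = 0.1157 hr⁻¹
t½ = ln 2 / k = ln 2 / 0.1157 ≈ 5.99 hours

5.99 hours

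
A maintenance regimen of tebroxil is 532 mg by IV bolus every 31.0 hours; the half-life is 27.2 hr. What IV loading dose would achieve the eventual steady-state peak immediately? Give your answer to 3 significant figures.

k = ln 2 / 27.2 = 0.02548 hr⁻¹
Accumulation ratio R = 1 / (1 − e^(−kτ)) = 1 / (1 − e^(−0.02548×31.0)) = 1 / (1 − 0.4539) = 1.831
Loading dose = maintenance dose × R = 532 × 1.831 ≈ 974 mg

974 mg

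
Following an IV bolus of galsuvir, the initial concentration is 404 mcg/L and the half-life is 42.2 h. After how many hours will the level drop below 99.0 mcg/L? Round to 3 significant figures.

85.6 hours

k = ln 2 / 42.2 = 0.01643 h⁻¹
C(t) = C₀ e^(−kt)  ⇒  t = ln(C₀/C) / k
t = ln(404/99.0) / 0.01643 = 1.406 / 0.01643 ≈ 85.6 hours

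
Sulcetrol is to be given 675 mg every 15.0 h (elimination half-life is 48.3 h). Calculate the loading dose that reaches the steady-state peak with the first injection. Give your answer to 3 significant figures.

k = ln 2 / 48.3 = 0.01435 h⁻¹
Accumulation ratio R = 1 / (1 − e^(−kτ)) = 1 / (1 − e^(−0.01435×15.0)) = 1 / (1 − 0.8063) = 5.163
Loading dose = maintenance dose × R = 675 × 5.163 ≈ 3490 mg

3490 mg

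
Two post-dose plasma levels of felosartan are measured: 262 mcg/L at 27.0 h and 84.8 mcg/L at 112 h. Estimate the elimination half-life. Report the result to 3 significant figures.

52.2 hours

k = ln(C₁/C₂) / (t₂ − t₁) = ln(262/84.8) / (112 − 27.0)
  = 1.128 / 85.00 = 0.01327 h⁻¹
t½ = ln 2 / k = ln 2 / 0.01327 ≈ 52.2 hours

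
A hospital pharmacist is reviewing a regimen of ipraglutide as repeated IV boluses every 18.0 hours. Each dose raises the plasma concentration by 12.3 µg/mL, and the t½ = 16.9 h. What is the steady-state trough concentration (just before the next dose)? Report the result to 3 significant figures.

11.3 µg/mL

k = ln 2 / 16.9 = 0.04101 h⁻¹
Fraction remaining after one interval: e^(−kτ) = e^(−0.04101 × 18.0) = 0.4779
R = 1 / (1 − 0.4779) = 1.916
Css,max = 12.3 × 1.916 = 23.56 µg/mL
Css,min = Css,max × e^(−kτ) = 23.56 × 0.4779 ≈ 11.3 µg/mL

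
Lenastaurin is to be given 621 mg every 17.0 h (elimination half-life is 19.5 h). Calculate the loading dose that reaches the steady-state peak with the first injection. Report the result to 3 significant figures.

1370 mg

k = ln 2 / 19.5 = 0.03555 h⁻¹
Accumulation ratio R = 1 / (1 − e^(−kτ)) = 1 / (1 − e^(−0.03555×17.0)) = 1 / (1 − 0.5465) = 2.205
Loading dose = maintenance dose × R = 621 × 2.205 ≈ 1370 mg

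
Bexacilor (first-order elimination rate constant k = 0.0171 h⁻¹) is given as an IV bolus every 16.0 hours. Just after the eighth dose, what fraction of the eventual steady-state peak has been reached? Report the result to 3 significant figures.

f_n = 1 − e^(−nkτ) = 1 − e^(−8 × 0.01710 × 16.0) = 1 − e^(−2.189) = 1 − 0.1121 ≈ 0.888

0.888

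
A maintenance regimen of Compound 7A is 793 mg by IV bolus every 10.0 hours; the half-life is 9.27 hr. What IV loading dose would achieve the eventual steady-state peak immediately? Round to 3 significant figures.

k = ln 2 / 9.27 = 0.07477 hr⁻¹
Accumulation ratio R = 1 / (1 − e^(−kτ)) = 1 / (1 − e^(−0.07477×10.0)) = 1 / (1 − 0.4734) = 1.899
Loading dose = maintenance dose × R = 793 × 1.899 ≈ 1510 mg

1510 mg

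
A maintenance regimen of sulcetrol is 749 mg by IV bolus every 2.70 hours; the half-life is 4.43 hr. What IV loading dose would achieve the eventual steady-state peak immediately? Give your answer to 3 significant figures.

k = ln 2 / 4.43 = 0.1565 hr⁻¹
Accumulation ratio R = 1 / (1 − e^(−kτ)) = 1 / (1 − e^(−0.1565×2.70)) = 1 / (1 − 0.6554) = 2.902
Loading dose = maintenance dose × R = 749 × 2.902 ≈ 2170 mg

2170 mg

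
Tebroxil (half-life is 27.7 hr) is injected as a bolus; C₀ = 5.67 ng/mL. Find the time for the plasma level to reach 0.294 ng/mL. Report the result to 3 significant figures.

k = ln 2 / 27.7 = 0.02502 hr⁻¹
C(t) = C₀ e^(−kt)  ⇒  t = ln(C₀/C) / k
t = ln(5.67/0.294) / 0.02502 = 2.959 / 0.02502 ≈ 118 hours

118 hours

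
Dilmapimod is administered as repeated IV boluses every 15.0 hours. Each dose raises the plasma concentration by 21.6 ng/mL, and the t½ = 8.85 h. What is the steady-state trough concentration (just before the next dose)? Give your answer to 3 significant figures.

9.65 ng/mL

k = ln 2 / 8.85 = 0.07832 h⁻¹
Fraction remaining after one interval: e^(−kτ) = e^(−0.07832 × 15.0) = 0.3089
R = 1 / (1 − 0.3089) = 1.447
Css,max = 21.6 × 1.447 = 31.25 ng/mL
Css,min = Css,max × e^(−kτ) = 31.25 × 0.3089 ≈ 9.65 ng/mL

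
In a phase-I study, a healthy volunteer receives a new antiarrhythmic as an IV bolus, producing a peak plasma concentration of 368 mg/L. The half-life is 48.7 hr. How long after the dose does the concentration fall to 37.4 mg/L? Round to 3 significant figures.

161 hours

k = ln 2 / 48.7 = 0.01423 hr⁻¹
C(t) = C₀ e^(−kt)  ⇒  t = ln(C₀/C) / k
t = ln(368/37.4) / 0.01423 = 2.286 / 0.01423 ≈ 161 hours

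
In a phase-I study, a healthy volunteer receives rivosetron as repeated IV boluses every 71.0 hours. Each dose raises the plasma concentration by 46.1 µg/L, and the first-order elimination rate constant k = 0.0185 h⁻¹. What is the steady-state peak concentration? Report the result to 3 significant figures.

63.1 µg/L

Fraction remaining after one interval: e^(−kτ) = e^(−0.01850 × 71.0) = 0.2689
R = 1 / (1 − 0.2689) = 1.368
Css,max = 46.1 × 1.368 ≈ 63.1 µg/L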